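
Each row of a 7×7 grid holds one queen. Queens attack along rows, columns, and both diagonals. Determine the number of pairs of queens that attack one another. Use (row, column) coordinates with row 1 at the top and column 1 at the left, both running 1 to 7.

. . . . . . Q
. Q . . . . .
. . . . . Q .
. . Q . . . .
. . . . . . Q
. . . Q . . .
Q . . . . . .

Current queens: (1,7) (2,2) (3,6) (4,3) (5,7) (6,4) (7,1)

2

Same column: (1,7)–(5,7) (column 7).
Same diagonal: (1,7)–(7,1) (|1−7| = |7−1| = 6).
Total attacking pairs: 2.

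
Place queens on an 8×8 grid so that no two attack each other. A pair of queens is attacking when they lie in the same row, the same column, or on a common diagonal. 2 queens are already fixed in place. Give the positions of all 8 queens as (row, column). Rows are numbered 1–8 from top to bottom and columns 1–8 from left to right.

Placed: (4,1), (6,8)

Row 1: attacked by (4,1)→{1,4}; (6,8)→{3,8}. Safe: 2, 5, 6, 7. Place at column 7.
Row 2: attacked by (1,7)→{6,7,8}; (4,1)→{1,3}; (6,8)→{4,8}. Safe: 2, 5. Place at column 5.
Row 3: attacked by (1,7)→{5,7}; (2,5)→{4,5,6}; (4,1)→{1,2}; (6,8)→{5,8}. Safe: 3. Place at column 3.
Row 5: attacked by (1,7)→{3,7}; (2,5)→{2,5,8}; (3,3)→{1,3,5}; (4,1)→{1,2}; (6,8)→{7,8}. Safe: 4, 6. Place at column 6.
Row 7: attacked by (1,7)→{1,7}; (2,5)→{5}; (3,3)→{3,7}; (4,1)→{1,4}; (5,6)→{4,6,8}; (6,8)→{7,8}. Safe: 2. Place at column 2.
Row 8: attacked by (1,7)→{7}; (2,5)→{5}; (3,3)→{3,8}; (4,1)→{1,5}; (5,6)→{3,6}; (6,8)→{6,8}; (7,2)→{1,2,3}. Safe: 4. Place at column 4.
Columns [7, 5, 3, 1, 6, 8, 2, 4], r−c [-6, -3, 0, 3, -1, -2, 5, 4], r+c [8, 7, 6, 5, 11, 14, 9, 12] are all distinct, so no two queens attack.

(1,7) (2,5) (3,3) (4,1) (5,6) (6,8) (7,2) (8,4)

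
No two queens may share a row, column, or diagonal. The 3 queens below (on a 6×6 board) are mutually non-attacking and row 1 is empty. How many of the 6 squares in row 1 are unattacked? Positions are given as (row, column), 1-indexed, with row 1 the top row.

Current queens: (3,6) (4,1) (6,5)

2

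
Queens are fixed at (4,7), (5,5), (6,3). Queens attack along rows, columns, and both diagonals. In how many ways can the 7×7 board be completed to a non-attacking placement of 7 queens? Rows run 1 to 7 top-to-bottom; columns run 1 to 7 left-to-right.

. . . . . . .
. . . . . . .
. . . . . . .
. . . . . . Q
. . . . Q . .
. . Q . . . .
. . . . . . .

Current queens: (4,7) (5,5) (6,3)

2

Branch on row 1: col 2 → 1; col 6 → 1.
Sum: 1 + 1 = 2.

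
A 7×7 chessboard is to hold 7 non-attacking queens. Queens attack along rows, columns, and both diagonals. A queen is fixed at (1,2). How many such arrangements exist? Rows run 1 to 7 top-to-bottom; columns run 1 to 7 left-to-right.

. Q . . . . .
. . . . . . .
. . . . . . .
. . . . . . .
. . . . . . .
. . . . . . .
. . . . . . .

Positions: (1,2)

Branch on row 2: col 4 → 2; col 5 → 3; col 6 → 1; col 7 → 1.
Sum: 2 + 3 + 1 + 1 = 7.

7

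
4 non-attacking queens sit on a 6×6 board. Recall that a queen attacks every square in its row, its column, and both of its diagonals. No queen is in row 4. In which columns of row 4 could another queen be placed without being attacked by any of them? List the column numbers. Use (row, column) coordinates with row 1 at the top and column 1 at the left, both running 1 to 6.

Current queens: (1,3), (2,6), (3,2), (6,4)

columns 5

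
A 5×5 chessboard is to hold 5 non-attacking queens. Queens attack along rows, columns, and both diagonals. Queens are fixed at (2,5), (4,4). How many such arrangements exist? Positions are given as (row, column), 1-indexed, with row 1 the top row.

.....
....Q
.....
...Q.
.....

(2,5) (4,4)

Branch on row 1: col 2 → 0; col 3 → 1.
Sum: 0 + 1 = 1.

1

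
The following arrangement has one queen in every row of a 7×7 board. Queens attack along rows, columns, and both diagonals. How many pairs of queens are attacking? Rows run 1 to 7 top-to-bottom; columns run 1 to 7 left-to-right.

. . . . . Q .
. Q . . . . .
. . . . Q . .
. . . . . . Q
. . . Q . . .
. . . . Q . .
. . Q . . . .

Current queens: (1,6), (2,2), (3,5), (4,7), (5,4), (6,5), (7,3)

Same column: (3,5)–(6,5) (column 5).
Same diagonal: (4,7)–(6,5) (|4−6| = |7−5| = 2); (5,4)–(6,5) (|5−6| = |4−5| = 1).
Total attacking pairs: 3.

3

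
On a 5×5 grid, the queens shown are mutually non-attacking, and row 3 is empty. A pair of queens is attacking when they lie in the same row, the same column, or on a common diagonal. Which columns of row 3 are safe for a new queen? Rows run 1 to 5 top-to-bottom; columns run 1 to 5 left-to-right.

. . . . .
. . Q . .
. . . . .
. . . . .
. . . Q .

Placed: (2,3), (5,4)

columns 1, 5

(2,3) attacks row 3 at column 3 and diagonals 2, 4.
(5,4) attacks row 3 at column 4 and diagonals 2.
Attacked columns: {2, 3, 4}. Safe: {1, 5}.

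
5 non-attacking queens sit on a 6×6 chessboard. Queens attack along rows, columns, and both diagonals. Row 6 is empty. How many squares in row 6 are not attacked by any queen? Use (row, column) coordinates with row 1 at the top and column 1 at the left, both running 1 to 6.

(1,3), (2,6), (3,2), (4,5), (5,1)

1

(1,3) attacks row 6 at column 3.
(2,6) attacks row 6 at column 6 and diagonals 2.
(3,2) attacks row 6 at column 2 and diagonals 5.
(4,5) attacks row 6 at column 5 and diagonals 3.
(5,1) attacks row 6 at column 1 and diagonals 2.
Attacked columns: {1, 2, 3, 5, 6}. Safe: {4}.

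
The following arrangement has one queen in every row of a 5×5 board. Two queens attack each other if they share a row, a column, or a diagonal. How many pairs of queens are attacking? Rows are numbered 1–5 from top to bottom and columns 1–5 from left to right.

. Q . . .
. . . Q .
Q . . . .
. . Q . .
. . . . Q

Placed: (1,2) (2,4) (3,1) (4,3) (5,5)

All columns are distinct and no two queens satisfy |Δrow| = |Δcol|, so no pair attacks.

0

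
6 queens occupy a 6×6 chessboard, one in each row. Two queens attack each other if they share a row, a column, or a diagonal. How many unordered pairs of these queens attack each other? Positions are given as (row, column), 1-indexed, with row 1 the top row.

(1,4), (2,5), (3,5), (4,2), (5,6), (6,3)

2

Same column: (2,5)–(3,5) (column 5).
Same diagonal: (1,4)–(2,5) (|1−2| = |4−5| = 1).
Total attacking pairs: 2.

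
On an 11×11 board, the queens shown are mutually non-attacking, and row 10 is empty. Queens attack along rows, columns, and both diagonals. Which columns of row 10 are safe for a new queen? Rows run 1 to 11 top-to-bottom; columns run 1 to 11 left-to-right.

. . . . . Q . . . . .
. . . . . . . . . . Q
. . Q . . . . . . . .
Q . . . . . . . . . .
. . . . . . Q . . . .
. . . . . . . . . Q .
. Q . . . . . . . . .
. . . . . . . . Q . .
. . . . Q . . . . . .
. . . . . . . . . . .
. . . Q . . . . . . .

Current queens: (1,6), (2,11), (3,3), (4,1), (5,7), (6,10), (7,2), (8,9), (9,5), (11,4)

columns 8

(1,6) attacks row 10 at column 6.
(2,11) attacks row 10 at column 11 and diagonals 3.
(3,3) attacks row 10 at column 3 and diagonals 10.
(4,1) attacks row 10 at column 1 and diagonals 7.
(5,7) attacks row 10 at column 7 and diagonals 2.
(6,10) attacks row 10 at column 10 and diagonals 6.
(7,2) attacks row 10 at column 2 and diagonals 5.
(8,9) attacks row 10 at column 9 and diagonals 7, 11.
(9,5) attacks row 10 at column 5 and diagonals 4, 6.
(11,4) attacks row 10 at column 4 and diagonals 3, 5.
Attacked columns: {1, 2, 3, 4, 5, 6, 7, 9, 10, 11}. Safe: {8}.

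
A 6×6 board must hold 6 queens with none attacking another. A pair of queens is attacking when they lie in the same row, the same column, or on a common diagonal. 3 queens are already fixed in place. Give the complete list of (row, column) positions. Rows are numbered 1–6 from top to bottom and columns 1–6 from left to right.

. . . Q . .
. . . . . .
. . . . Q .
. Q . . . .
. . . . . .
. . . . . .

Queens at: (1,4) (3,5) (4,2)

(1,4) (2,1) (3,5) (4,2) (5,6) (6,3)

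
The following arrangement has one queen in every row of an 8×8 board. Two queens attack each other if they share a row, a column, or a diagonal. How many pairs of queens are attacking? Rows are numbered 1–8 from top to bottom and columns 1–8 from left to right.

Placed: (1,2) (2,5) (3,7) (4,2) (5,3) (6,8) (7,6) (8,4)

2

Same column: (1,2)–(4,2) (column 2).
Same diagonal: (4,2)–(5,3) (|4−5| = |2−3| = 1).
Total attacking pairs: 2.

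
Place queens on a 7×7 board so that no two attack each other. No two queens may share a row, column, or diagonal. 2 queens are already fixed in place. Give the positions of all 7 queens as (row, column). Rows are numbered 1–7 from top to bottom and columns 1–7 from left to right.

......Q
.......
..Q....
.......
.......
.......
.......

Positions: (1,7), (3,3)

Row 2: attacked by (1,7)→{6,7}; (3,3)→{2,3,4}. Safe: 1, 5. Place at column 5.
Row 4: attacked by (1,7)→{4,7}; (2,5)→{3,5,7}; (3,3)→{2,3,4}. Safe: 1, 6. Place at column 1.
Row 5: attacked by (1,7)→{3,7}; (2,5)→{2,5}; (3,3)→{1,3,5}; (4,1)→{1,2}. Safe: 4, 6. Place at column 6.
Row 6: attacked by (1,7)→{2,7}; (2,5)→{1,5}; (3,3)→{3,6}; (4,1)→{1,3}; (5,6)→{5,6,7}. Safe: 4. Place at column 4.
Row 7: attacked by (1,7)→{1,7}; (2,5)→{5}; (3,3)→{3,7}; (4,1)→{1,4}; (5,6)→{4,6}; (6,4)→{3,4,5}. Safe: 2. Place at column 2.
Columns [7, 5, 3, 1, 6, 4, 2], r−c [-6, -3, 0, 3, -1, 2, 5], r+c [8, 7, 6, 5, 11, 10, 9] are all distinct, so no two queens attack.

(1,7) (2,5) (3,3) (4,1) (5,6) (6,4) (7,2)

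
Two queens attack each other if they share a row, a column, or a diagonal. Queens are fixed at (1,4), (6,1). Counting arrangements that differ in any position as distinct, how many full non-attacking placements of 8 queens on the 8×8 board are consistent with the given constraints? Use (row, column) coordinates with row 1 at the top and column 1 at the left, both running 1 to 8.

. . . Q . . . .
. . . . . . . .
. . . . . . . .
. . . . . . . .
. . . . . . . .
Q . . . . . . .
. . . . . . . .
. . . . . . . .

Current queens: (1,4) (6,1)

4

Branch on row 2: col 2 → 2; col 6 → 1; col 7 → 1; col 8 → 0.
Sum: 2 + 1 + 1 + 0 = 4.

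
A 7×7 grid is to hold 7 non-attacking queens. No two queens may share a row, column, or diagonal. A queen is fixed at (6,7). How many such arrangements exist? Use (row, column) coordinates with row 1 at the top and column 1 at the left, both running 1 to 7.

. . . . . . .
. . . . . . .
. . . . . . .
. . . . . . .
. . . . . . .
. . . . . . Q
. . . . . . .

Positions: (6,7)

Branch on row 1: col 1 → 1; col 3 → 2; col 4 → 2; col 5 → 1; col 6 → 1.
Sum: 1 + 2 + 2 + 1 + 1 = 7.

7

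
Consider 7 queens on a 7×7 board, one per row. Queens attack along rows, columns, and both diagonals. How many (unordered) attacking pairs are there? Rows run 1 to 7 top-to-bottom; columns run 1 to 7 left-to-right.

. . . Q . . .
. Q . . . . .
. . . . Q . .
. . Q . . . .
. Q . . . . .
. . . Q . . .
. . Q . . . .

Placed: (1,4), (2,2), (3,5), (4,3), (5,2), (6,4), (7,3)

Same column: (1,4)–(6,4) (column 4); (2,2)–(5,2) (column 2); (4,3)–(7,3) (column 3).
Same diagonal: (4,3)–(5,2) (|4−5| = |3−2| = 1); (6,4)–(7,3) (|6−7| = |4−3| = 1).
Total attacking pairs: 5.

5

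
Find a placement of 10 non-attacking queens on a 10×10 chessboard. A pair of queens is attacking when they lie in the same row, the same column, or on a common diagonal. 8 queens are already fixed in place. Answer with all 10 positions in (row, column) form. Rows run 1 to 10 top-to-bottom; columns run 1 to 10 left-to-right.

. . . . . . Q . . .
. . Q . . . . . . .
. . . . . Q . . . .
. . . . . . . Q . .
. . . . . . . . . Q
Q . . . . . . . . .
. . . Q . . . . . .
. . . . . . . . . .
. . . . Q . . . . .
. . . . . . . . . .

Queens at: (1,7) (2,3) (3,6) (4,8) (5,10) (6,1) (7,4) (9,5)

(1,7) (2,3) (3,6) (4,8) (5,10) (6,1) (7,4) (8,2) (9,5) (10,9)

Row 8: attacked by (1,7)→{7}; (2,3)→{3,9}; (3,6)→{1,6}; (4,8)→{4,8}; (5,10)→{7,10}; (6,1)→{1,3}; (7,4)→{3,4,5}; (9,5)→{4,5,6}. Safe: 2. Place at column 2.
Row 10: attacked by (1,7)→{7}; (2,3)→{3}; (3,6)→{6}; (4,8)→{2,8}; (5,10)→{5,10}; (6,1)→{1,5}; (7,4)→{1,4,7}; (8,2)→{2,4}; (9,5)→{4,5,6}. Safe: 9. Place at column 9.
Columns [7, 3, 6, 8, 10, 1, 4, 2, 5, 9], r−c [-6, -1, -3, -4, -5, 5, 3, 6, 4, 1], r+c [8, 5, 9, 12, 15, 7, 11, 10, 14, 19] are all distinct, so no two queens attack.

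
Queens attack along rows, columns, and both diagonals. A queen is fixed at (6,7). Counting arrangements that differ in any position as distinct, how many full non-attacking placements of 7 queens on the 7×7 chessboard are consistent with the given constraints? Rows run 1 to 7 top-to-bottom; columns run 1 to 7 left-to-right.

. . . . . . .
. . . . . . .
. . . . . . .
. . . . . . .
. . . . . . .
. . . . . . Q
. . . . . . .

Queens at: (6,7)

7

Branch on row 1: col 1 → 1; col 3 → 2; col 4 → 2; col 5 → 1; col 6 → 1.
Sum: 1 + 2 + 2 + 1 + 1 = 7.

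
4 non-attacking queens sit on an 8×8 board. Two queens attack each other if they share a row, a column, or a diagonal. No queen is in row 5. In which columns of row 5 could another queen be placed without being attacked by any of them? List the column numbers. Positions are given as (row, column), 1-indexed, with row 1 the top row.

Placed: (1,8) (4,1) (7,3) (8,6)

(1,8) attacks row 5 at column 8 and diagonals 4.
(4,1) attacks row 5 at column 1 and diagonals 2.
(7,3) attacks row 5 at column 3 and diagonals 1, 5.
(8,6) attacks row 5 at column 6 and diagonals 3.
Attacked columns: {1, 2, 3, 4, 5, 6, 8}. Safe: {7}.

columns 7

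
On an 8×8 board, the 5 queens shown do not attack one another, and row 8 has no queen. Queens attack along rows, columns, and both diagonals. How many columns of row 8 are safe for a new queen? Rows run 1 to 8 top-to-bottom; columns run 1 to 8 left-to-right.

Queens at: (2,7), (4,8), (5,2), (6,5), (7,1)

(2,7) attacks row 8 at column 7 and diagonals 1.
(4,8) attacks row 8 at column 8 and diagonals 4.
(5,2) attacks row 8 at column 2 and diagonals 5.
(6,5) attacks row 8 at column 5 and diagonals 3, 7.
(7,1) attacks row 8 at column 1 and diagonals 2.
Attacked columns: {1, 2, 3, 4, 5, 7, 8}. Safe: {6}.

1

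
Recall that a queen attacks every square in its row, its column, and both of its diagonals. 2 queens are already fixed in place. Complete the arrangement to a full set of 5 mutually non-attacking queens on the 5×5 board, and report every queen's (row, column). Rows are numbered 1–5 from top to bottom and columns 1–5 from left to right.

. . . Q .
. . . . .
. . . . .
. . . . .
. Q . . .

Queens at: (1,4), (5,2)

Row 2: attacked by (1,4)→{3,4,5}; (5,2)→{2,5}. Safe: 1. Place at column 1.
Row 3: attacked by (1,4)→{2,4}; (2,1)→{1,2}; (5,2)→{2,4}. Safe: 3, 5. Place at column 3.
Row 4: attacked by (1,4)→{1,4}; (2,1)→{1,3}; (3,3)→{2,3,4}; (5,2)→{1,2,3}. Safe: 5. Place at column 5.
Columns [4, 1, 3, 5, 2], r−c [-3, 1, 0, -1, 3], r+c [5, 3, 6, 9, 7] are all distinct, so no two queens attack.

(1,4) (2,1) (3,3) (4,5) (5,2)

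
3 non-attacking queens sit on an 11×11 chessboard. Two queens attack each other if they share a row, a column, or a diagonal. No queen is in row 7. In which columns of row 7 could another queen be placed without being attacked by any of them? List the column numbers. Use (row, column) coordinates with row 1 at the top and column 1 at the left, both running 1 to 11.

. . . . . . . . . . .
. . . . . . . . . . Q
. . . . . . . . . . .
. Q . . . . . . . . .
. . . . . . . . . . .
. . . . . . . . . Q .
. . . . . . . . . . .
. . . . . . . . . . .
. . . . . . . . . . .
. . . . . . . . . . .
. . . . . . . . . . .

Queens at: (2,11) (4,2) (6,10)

columns 1, 3, 4, 7, 8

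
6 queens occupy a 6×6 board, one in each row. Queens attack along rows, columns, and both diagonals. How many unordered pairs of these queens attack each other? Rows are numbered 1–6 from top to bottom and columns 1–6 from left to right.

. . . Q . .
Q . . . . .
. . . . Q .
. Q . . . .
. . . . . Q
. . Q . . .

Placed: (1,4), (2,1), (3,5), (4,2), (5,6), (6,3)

All columns are distinct and no two queens satisfy |Δrow| = |Δcol|, so no pair attacks.

0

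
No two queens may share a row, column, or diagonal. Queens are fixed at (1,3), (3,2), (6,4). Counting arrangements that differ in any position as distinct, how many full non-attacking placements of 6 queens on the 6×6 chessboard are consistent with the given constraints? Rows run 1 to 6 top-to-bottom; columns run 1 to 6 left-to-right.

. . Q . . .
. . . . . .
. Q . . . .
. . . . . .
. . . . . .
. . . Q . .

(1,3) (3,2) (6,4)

1

Branch on row 2: col 5 → 0; col 6 → 1.
Sum: 0 + 1 = 1.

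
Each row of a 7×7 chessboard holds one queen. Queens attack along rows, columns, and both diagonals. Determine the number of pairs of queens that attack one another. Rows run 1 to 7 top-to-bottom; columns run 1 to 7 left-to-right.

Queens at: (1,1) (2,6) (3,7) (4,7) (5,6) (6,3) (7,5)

4

Same column: (2,6)–(5,6) (column 6); (3,7)–(4,7) (column 7).
Same diagonal: (2,6)–(3,7) (|2−3| = |6−7| = 1); (4,7)–(5,6) (|4−5| = |7−6| = 1).
Total attacking pairs: 4.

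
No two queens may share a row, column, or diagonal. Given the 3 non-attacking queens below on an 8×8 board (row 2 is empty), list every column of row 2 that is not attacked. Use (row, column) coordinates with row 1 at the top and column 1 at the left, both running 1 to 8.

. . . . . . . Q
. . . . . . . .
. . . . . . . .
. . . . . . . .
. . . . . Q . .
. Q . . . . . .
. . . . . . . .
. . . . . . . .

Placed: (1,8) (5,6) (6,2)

columns 1, 4, 5

(1,8) attacks row 2 at column 8 and diagonals 7.
(5,6) attacks row 2 at column 6 and diagonals 3.
(6,2) attacks row 2 at column 2 and diagonals 6.
Attacked columns: {2, 3, 6, 7, 8}. Safe: {1, 4, 5}.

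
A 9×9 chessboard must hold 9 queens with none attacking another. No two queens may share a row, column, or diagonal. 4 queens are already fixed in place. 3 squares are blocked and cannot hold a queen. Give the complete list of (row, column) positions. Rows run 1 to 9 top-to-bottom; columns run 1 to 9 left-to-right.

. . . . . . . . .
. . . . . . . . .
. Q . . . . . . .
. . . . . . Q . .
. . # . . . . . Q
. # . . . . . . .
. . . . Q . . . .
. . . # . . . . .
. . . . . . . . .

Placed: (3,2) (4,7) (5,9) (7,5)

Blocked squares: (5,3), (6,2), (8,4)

(1,6) (2,4) (3,2) (4,7) (5,9) (6,3) (7,5) (8,8) (9,1)

Row 1: attacked by (3,2)→{2,4}; (4,7)→{4,7}; (5,9)→{5,9}; (7,5)→{5}. Safe: 1, 3, 6, 8. Place at column 6.
Row 2: attacked by (1,6)→{5,6,7}; (3,2)→{1,2,3}; (4,7)→{5,7,9}; (5,9)→{6,9}; (7,5)→{5}. Safe: 4, 8. Place at column 4.
Row 6: attacked by (1,6)→{1,6}; (2,4)→{4,8}; (3,2)→{2,5}; (4,7)→{5,7,9}; (5,9)→{8,9}; (7,5)→{4,5,6}. Blocked: 2. Safe: 3. Place at column 3.
Row 8: attacked by (1,6)→{6}; (2,4)→{4}; (3,2)→{2,7}; (4,7)→{3,7}; (5,9)→{6,9}; (6,3)→{1,3,5}; (7,5)→{4,5,6}. Blocked: 4. Safe: 8. Place at column 8.
Row 9: attacked by (1,6)→{6}; (2,4)→{4}; (3,2)→{2,8}; (4,7)→{2,7}; (5,9)→{5,9}; (6,3)→{3,6}; (7,5)→{3,5,7}; (8,8)→{7,8,9}. Safe: 1. Place at column 1.
Columns [6, 4, 2, 7, 9, 3, 5, 8, 1], r−c [-5, -2, 1, -3, -4, 3, 2, 0, 8], r+c [7, 6, 5, 11, 14, 9, 12, 16, 10] are all distinct, so no two queens attack.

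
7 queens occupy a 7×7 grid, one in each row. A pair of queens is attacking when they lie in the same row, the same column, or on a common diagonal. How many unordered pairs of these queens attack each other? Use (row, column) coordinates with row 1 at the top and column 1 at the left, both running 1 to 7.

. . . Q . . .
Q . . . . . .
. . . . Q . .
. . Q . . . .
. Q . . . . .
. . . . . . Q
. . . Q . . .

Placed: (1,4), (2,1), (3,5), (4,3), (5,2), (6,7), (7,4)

4

Same column: (1,4)–(7,4) (column 4).
Same diagonal: (2,1)–(4,3) (|2−4| = |1−3| = 2); (4,3)–(5,2) (|4−5| = |3−2| = 1); (5,2)–(7,4) (|5−7| = |2−4| = 2).
Total attacking pairs: 4.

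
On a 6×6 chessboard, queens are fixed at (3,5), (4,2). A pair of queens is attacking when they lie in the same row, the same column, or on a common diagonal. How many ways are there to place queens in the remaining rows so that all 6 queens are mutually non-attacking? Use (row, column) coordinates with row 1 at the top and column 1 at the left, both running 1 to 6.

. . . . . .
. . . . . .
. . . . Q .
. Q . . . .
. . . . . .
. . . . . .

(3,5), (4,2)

Branch on row 1: col 1 → 0; col 4 → 1; col 6 → 0.
Sum: 0 + 1 + 0 = 1.

1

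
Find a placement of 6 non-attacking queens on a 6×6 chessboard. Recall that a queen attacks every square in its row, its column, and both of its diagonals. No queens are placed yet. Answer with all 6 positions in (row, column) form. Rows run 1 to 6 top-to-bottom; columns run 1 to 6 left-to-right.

Row 1: Safe: 1, 2, 3, 4, 5, 6. Place at column 4.
Row 2: attacked by (1,4)→{3,4,5}. Safe: 1, 2, 6. Place at column 1.
Row 3: attacked by (1,4)→{2,4,6}; (2,1)→{1,2}. Safe: 3, 5. Place at column 5.
Row 4: attacked by (1,4)→{1,4}; (2,1)→{1,3}; (3,5)→{4,5,6}. Safe: 2. Place at column 2.
Row 5: attacked by (1,4)→{4}; (2,1)→{1,4}; (3,5)→{3,5}; (4,2)→{1,2,3}. Safe: 6. Place at column 6.
Row 6: attacked by (1,4)→{4}; (2,1)→{1,5}; (3,5)→{2,5}; (4,2)→{2,4}; (5,6)→{5,6}. Safe: 3. Place at column 3.
Columns [4, 1, 5, 2, 6, 3], r−c [-3, 1, -2, 2, -1, 3], r+c [5, 3, 8, 6, 11, 9] are all distinct, so no two queens attack.

(1,4) (2,1) (3,5) (4,2) (5,6) (6,3)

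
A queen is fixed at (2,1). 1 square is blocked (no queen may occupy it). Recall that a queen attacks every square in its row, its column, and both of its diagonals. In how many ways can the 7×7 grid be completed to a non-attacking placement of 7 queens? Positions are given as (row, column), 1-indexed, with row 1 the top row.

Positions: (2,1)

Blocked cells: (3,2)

Branch on row 1: col 3 → 2; col 4 → 2; col 5 → 2; col 6 → 1; col 7 → 0.
Sum: 2 + 2 + 2 + 1 + 0 = 7.

7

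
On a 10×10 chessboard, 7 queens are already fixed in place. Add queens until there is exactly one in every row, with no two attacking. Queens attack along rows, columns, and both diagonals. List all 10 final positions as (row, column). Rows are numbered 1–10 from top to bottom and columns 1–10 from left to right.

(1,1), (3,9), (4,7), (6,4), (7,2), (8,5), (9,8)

Row 2: attacked by (1,1)→{1,2}; (3,9)→{8,9,10}; (4,7)→{5,7,9}; (6,4)→{4,8}; (7,2)→{2,7}; (8,5)→{5}; (9,8)→{1,8}. Safe: 3, 6. Place at column 3.
Row 5: attacked by (1,1)→{1,5}; (2,3)→{3,6}; (3,9)→{7,9}; (4,7)→{6,7,8}; (6,4)→{3,4,5}; (7,2)→{2,4}; (8,5)→{2,5,8}; (9,8)→{4,8}. Safe: 10. Place at column 10.
Row 10: attacked by (1,1)→{1,10}; (2,3)→{3}; (3,9)→{2,9}; (4,7)→{1,7}; (5,10)→{5,10}; (6,4)→{4,8}; (7,2)→{2,5}; (8,5)→{3,5,7}; (9,8)→{7,8,9}. Safe: 6. Place at column 6.
Columns [1, 3, 9, 7, 10, 4, 2, 5, 8, 6], r−c [0, -1, -6, -3, -5, 2, 5, 3, 1, 4], r+c [2, 5, 12, 11, 15, 10, 9, 13, 17, 16] are all distinct, so no two queens attack.

(1,1) (2,3) (3,9) (4,7) (5,10) (6,4) (7,2) (8,5) (9,8) (10,6)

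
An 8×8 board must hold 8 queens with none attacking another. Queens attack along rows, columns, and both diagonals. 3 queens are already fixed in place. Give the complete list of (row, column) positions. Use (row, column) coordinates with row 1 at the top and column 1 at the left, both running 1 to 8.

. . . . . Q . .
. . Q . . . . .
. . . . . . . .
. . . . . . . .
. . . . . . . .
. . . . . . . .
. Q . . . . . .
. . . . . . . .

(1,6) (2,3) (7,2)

(1,6) (2,3) (3,7) (4,4) (5,1) (6,8) (7,2) (8,5)

Row 3: attacked by (1,6)→{4,6,8}; (2,3)→{2,3,4}; (7,2)→{2,6}. Safe: 1, 5, 7. Place at column 7.
Row 4: attacked by (1,6)→{3,6}; (2,3)→{1,3,5}; (3,7)→{6,7,8}; (7,2)→{2,5}. Safe: 4. Place at column 4.
Row 5: attacked by (1,6)→{2,6}; (2,3)→{3,6}; (3,7)→{5,7}; (4,4)→{3,4,5}; (7,2)→{2,4}. Safe: 1, 8. Place at column 1.
Row 6: attacked by (1,6)→{1,6}; (2,3)→{3,7}; (3,7)→{4,7}; (4,4)→{2,4,6}; (5,1)→{1,2}; (7,2)→{1,2,3}. Safe: 5, 8. Place at column 8.
Row 8: attacked by (1,6)→{6}; (2,3)→{3}; (3,7)→{2,7}; (4,4)→{4,8}; (5,1)→{1,4}; (6,8)→{6,8}; (7,2)→{1,2,3}. Safe: 5. Place at column 5.
Columns [6, 3, 7, 4, 1, 8, 2, 5], r−c [-5, -1, -4, 0, 4, -2, 5, 3], r+c [7, 5, 10, 8, 6, 14, 9, 13] are all distinct, so no two queens attack.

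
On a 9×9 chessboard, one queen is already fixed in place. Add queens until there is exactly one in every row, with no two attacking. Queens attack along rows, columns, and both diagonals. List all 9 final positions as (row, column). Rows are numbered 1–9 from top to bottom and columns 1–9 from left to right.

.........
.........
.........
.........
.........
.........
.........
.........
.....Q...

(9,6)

(1,9) (2,4) (3,1) (4,5) (5,8) (6,2) (7,7) (8,3) (9,6)

Row 1: attacked by (9,6)→{6}. Safe: 1, 2, 3, 4, 5, 7, 8, 9. Place at column 9.
Row 2: attacked by (1,9)→{8,9}; (9,6)→{6}. Safe: 1, 2, 3, 4, 5, 7. Place at column 4.
Row 3: attacked by (1,9)→{7,9}; (2,4)→{3,4,5}; (9,6)→{6}. Safe: 1, 2, 8. Place at column 1.
Row 4: attacked by (1,9)→{6,9}; (2,4)→{2,4,6}; (3,1)→{1,2}; (9,6)→{1,6}. Safe: 3, 5, 7, 8. Place at column 5.
Row 5: attacked by (1,9)→{5,9}; (2,4)→{1,4,7}; (3,1)→{1,3}; (4,5)→{4,5,6}; (9,6)→{2,6}. Safe: 8. Place at column 8.
Row 6: attacked by (1,9)→{4,9}; (2,4)→{4,8}; (3,1)→{1,4}; (4,5)→{3,5,7}; (5,8)→{7,8,9}; (9,6)→{3,6,9}. Safe: 2. Place at column 2.
Row 7: attacked by (1,9)→{3,9}; (2,4)→{4,9}; (3,1)→{1,5}; (4,5)→{2,5,8}; (5,8)→{6,8}; (6,2)→{1,2,3}; (9,6)→{4,6,8}. Safe: 7. Place at column 7.
Row 8: attacked by (1,9)→{2,9}; (2,4)→{4}; (3,1)→{1,6}; (4,5)→{1,5,9}; (5,8)→{5,8}; (6,2)→{2,4}; (7,7)→{6,7,8}; (9,6)→{5,6,7}. Safe: 3. Place at column 3.
Columns [9, 4, 1, 5, 8, 2, 7, 3, 6], r−c [-8, -2, 2, -1, -3, 4, 0, 5, 3], r+c [10, 6, 4, 9, 13, 8, 14, 11, 15] are all distinct, so no two queens attack.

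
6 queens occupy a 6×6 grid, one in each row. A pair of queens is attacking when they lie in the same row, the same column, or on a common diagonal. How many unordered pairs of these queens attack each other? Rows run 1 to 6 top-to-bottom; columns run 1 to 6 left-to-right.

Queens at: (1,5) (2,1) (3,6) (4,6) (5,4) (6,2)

3

Same column: (3,6)–(4,6) (column 6).
Same diagonal: (2,1)–(5,4) (|2−5| = |1−4| = 3); (3,6)–(5,4) (|3−5| = |6−4| = 2).
Total attacking pairs: 3.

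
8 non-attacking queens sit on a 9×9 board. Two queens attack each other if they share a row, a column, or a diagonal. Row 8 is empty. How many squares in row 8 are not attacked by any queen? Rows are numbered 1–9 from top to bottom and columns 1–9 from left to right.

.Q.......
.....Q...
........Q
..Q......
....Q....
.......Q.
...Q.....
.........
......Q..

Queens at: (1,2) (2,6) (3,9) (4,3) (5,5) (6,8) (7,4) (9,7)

1

(1,2) attacks row 8 at column 2 and diagonals 9.
(2,6) attacks row 8 at column 6.
(3,9) attacks row 8 at column 9 and diagonals 4.
(4,3) attacks row 8 at column 3 and diagonals 7.
(5,5) attacks row 8 at column 5 and diagonals 2, 8.
(6,8) attacks row 8 at column 8 and diagonals 6.
(7,4) attacks row 8 at column 4 and diagonals 3, 5.
(9,7) attacks row 8 at column 7 and diagonals 6, 8.
Attacked columns: {2, 3, 4, 5, 6, 7, 8, 9}. Safe: {1}.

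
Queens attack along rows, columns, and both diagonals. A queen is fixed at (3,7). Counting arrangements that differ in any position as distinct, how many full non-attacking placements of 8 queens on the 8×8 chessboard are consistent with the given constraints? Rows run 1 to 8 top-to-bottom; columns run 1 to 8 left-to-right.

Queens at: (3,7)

14

Branch on row 1: col 1 → 0; col 2 → 2; col 3 → 2; col 4 → 3; col 6 → 7; col 8 → 0.
Sum: 0 + 2 + 2 + 3 + 7 + 0 = 14.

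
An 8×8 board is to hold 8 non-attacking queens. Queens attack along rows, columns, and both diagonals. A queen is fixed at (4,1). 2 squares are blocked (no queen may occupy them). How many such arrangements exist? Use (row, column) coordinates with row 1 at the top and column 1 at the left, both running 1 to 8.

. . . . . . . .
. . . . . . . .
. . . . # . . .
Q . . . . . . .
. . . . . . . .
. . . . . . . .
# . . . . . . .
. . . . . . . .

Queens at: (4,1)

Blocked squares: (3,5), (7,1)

18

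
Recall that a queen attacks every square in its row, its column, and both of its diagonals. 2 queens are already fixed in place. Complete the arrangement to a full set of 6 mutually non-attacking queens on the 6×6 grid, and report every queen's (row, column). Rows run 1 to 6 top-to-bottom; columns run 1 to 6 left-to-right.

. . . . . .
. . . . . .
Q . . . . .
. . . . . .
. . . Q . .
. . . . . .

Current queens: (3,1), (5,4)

Row 1: attacked by (3,1)→{1,3}; (5,4)→{4}. Safe: 2, 5, 6. Place at column 5.
Row 2: attacked by (1,5)→{4,5,6}; (3,1)→{1,2}; (5,4)→{1,4}. Safe: 3. Place at column 3.
Row 4: attacked by (1,5)→{2,5}; (2,3)→{1,3,5}; (3,1)→{1,2}; (5,4)→{3,4,5}. Safe: 6. Place at column 6.
Row 6: attacked by (1,5)→{5}; (2,3)→{3}; (3,1)→{1,4}; (4,6)→{4,6}; (5,4)→{3,4,5}. Safe: 2. Place at column 2.
Columns [5, 3, 1, 6, 4, 2], r−c [-4, -1, 2, -2, 1, 4], r+c [6, 5, 4, 10, 9, 8] are all distinct, so no two queens attack.

(1,5) (2,3) (3,1) (4,6) (5,4) (6,2)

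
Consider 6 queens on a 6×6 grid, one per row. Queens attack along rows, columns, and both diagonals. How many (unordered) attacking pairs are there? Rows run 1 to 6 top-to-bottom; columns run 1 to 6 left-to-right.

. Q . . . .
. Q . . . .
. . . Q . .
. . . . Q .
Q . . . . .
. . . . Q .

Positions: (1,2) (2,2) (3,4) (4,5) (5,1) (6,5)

5

Same column: (1,2)–(2,2) (column 2); (4,5)–(6,5) (column 5).
Same diagonal: (1,2)–(3,4) (|1−3| = |2−4| = 2); (1,2)–(4,5) (|1−4| = |2−5| = 3); (3,4)–(4,5) (|3−4| = |4−5| = 1).
Total attacking pairs: 5.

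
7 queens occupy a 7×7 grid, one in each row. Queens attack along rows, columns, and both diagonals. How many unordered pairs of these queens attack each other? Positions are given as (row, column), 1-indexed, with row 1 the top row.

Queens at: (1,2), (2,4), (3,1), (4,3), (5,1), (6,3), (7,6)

Same column: (3,1)–(5,1) (column 1); (4,3)–(6,3) (column 3).
Same diagonal: (2,4)–(5,1) (|2−5| = |4−1| = 3); (4,3)–(7,6) (|4−7| = |3−6| = 3).
Total attacking pairs: 4.

4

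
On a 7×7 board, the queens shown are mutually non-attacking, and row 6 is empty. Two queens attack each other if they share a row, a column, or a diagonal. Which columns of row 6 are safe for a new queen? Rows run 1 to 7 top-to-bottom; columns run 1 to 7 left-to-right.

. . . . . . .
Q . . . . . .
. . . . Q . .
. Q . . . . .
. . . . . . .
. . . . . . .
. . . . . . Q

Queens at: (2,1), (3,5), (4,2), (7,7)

columns 3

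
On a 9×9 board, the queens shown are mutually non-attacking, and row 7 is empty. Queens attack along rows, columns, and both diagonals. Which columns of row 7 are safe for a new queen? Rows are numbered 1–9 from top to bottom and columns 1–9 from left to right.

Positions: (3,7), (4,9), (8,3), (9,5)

(3,7) attacks row 7 at column 7 and diagonals 3.
(4,9) attacks row 7 at column 9 and diagonals 6.
(8,3) attacks row 7 at column 3 and diagonals 2, 4.
(9,5) attacks row 7 at column 5 and diagonals 3, 7.
Attacked columns: {2, 3, 4, 5, 6, 7, 9}. Safe: {1, 8}.

columns 1, 8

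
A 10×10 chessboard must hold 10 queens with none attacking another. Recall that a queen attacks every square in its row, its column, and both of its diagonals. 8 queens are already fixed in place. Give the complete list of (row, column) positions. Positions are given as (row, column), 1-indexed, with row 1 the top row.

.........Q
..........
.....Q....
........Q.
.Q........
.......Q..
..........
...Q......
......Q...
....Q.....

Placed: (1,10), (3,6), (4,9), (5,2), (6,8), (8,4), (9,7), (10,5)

(1,10) (2,3) (3,6) (4,9) (5,2) (6,8) (7,1) (8,4) (9,7) (10,5)

Row 2: attacked by (1,10)→{9,10}; (3,6)→{5,6,7}; (4,9)→{7,9}; (5,2)→{2,5}; (6,8)→{4,8}; (8,4)→{4,10}; (9,7)→{7}; (10,5)→{5}. Safe: 1, 3. Place at column 3.
Row 7: attacked by (1,10)→{4,10}; (2,3)→{3,8}; (3,6)→{2,6,10}; (4,9)→{6,9}; (5,2)→{2,4}; (6,8)→{7,8,9}; (8,4)→{3,4,5}; (9,7)→{5,7,9}; (10,5)→{2,5,8}. Safe: 1. Place at column 1.
Columns [10, 3, 6, 9, 2, 8, 1, 4, 7, 5], r−c [-9, -1, -3, -5, 3, -2, 6, 4, 2, 5], r+c [11, 5, 9, 13, 7, 14, 8, 12, 16, 15] are all distinct, so no two queens attack.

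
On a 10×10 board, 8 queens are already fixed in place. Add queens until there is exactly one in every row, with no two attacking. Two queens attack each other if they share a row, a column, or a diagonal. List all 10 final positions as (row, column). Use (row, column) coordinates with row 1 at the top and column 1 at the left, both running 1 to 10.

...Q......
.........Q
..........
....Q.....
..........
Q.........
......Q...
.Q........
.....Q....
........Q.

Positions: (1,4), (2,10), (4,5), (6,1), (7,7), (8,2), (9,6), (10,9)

Row 3: attacked by (1,4)→{2,4,6}; (2,10)→{9,10}; (4,5)→{4,5,6}; (6,1)→{1,4}; (7,7)→{3,7}; (8,2)→{2,7}; (9,6)→{6}; (10,9)→{2,9}. Safe: 8. Place at column 8.
Row 5: attacked by (1,4)→{4,8}; (2,10)→{7,10}; (3,8)→{6,8,10}; (4,5)→{4,5,6}; (6,1)→{1,2}; (7,7)→{5,7,9}; (8,2)→{2,5}; (9,6)→{2,6,10}; (10,9)→{4,9}. Safe: 3. Place at column 3.
Columns [4, 10, 8, 5, 3, 1, 7, 2, 6, 9], r−c [-3, -8, -5, -1, 2, 5, 0, 6, 3, 1], r+c [5, 12, 11, 9, 8, 7, 14, 10, 15, 19] are all distinct, so no two queens attack.

(1,4) (2,10) (3,8) (4,5) (5,3) (6,1) (7,7) (8,2) (9,6) (10,9)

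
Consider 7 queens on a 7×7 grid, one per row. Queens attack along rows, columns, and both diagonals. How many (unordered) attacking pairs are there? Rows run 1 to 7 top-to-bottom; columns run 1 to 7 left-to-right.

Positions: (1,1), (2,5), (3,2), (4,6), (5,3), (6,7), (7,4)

0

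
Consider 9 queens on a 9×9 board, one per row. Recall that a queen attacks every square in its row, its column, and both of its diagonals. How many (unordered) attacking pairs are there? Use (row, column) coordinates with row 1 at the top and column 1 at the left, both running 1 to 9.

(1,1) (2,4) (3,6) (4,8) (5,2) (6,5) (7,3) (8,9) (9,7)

0

All columns are distinct and no two queens satisfy |Δrow| = |Δcol|, so no pair attacks.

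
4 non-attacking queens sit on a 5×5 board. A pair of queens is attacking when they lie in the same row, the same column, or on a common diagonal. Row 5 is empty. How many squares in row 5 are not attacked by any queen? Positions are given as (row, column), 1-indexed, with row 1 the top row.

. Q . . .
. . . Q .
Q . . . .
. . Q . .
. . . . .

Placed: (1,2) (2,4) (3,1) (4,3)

1

(1,2) attacks row 5 at column 2.
(2,4) attacks row 5 at column 4 and diagonals 1.
(3,1) attacks row 5 at column 1 and diagonals 3.
(4,3) attacks row 5 at column 3 and diagonals 2, 4.
Attacked columns: {1, 2, 3, 4}. Safe: {5}.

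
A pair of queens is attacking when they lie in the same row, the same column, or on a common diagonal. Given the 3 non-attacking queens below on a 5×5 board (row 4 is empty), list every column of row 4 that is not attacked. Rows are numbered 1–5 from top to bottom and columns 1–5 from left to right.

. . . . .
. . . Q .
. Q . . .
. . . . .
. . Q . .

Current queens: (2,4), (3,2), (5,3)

(2,4) attacks row 4 at column 4 and diagonals 2.
(3,2) attacks row 4 at column 2 and diagonals 1, 3.
(5,3) attacks row 4 at column 3 and diagonals 2, 4.
Attacked columns: {1, 2, 3, 4}. Safe: {5}.

columns 5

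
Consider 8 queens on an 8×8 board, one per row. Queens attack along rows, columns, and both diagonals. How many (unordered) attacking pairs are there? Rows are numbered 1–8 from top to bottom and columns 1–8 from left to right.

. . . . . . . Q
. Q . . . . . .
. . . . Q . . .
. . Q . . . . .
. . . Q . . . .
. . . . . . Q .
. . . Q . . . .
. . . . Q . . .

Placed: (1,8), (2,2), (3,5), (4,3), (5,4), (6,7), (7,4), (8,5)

Same column: (3,5)–(8,5) (column 5); (5,4)–(7,4) (column 4).
Same diagonal: (1,8)–(5,4) (|1−5| = |8−4| = 4); (4,3)–(5,4) (|4−5| = |3−4| = 1); (6,7)–(8,5) (|6−8| = |7−5| = 2); (7,4)–(8,5) (|7−8| = |4−5| = 1).
Total attacking pairs: 6.

6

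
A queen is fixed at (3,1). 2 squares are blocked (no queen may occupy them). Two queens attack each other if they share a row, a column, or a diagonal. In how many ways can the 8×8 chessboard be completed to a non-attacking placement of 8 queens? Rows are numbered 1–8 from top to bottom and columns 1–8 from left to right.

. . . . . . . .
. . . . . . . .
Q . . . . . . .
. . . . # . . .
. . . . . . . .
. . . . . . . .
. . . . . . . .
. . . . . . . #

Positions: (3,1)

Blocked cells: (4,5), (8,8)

Branch on row 1: col 2 → 1; col 4 → 2; col 5 → 4; col 6 → 3; col 7 → 1; col 8 → 2.
Sum: 1 + 2 + 4 + 3 + 1 + 2 = 13.

13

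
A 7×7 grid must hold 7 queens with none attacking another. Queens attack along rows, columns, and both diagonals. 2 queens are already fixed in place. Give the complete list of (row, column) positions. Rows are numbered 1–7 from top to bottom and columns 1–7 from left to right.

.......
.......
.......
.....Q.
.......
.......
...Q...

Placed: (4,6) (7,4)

(1,5) (2,7) (3,2) (4,6) (5,3) (6,1) (7,4)

Row 1: attacked by (4,6)→{3,6}; (7,4)→{4}. Safe: 1, 2, 5, 7. Place at column 5.
Row 2: attacked by (1,5)→{4,5,6}; (4,6)→{4,6}; (7,4)→{4}. Safe: 1, 2, 3, 7. Place at column 7.
Row 3: attacked by (1,5)→{3,5,7}; (2,7)→{6,7}; (4,6)→{5,6,7}; (7,4)→{4}. Safe: 1, 2. Place at column 2.
Row 5: attacked by (1,5)→{1,5}; (2,7)→{4,7}; (3,2)→{2,4}; (4,6)→{5,6,7}; (7,4)→{2,4,6}. Safe: 3. Place at column 3.
Row 6: attacked by (1,5)→{5}; (2,7)→{3,7}; (3,2)→{2,5}; (4,6)→{4,6}; (5,3)→{2,3,4}; (7,4)→{3,4,5}. Safe: 1. Place at column 1.
Columns [5, 7, 2, 6, 3, 1, 4], r−c [-4, -5, 1, -2, 2, 5, 3], r+c [6, 9, 5, 10, 8, 7, 11] are all distinct, so no two queens attack.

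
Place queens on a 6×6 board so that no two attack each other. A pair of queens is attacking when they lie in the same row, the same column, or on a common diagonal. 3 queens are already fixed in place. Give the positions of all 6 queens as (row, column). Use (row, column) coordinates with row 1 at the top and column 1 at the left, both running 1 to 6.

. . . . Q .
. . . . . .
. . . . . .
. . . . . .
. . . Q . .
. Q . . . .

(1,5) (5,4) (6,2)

(1,5) (2,3) (3,1) (4,6) (5,4) (6,2)

Row 2: attacked by (1,5)→{4,5,6}; (5,4)→{1,4}; (6,2)→{2,6}. Safe: 3. Place at column 3.
Row 3: attacked by (1,5)→{3,5}; (2,3)→{2,3,4}; (5,4)→{2,4,6}; (6,2)→{2,5}. Safe: 1. Place at column 1.
Row 4: attacked by (1,5)→{2,5}; (2,3)→{1,3,5}; (3,1)→{1,2}; (5,4)→{3,4,5}; (6,2)→{2,4}. Safe: 6. Place at column 6.
Columns [5, 3, 1, 6, 4, 2], r−c [-4, -1, 2, -2, 1, 4], r+c [6, 5, 4, 10, 9, 8] are all distinct, so no two queens attack.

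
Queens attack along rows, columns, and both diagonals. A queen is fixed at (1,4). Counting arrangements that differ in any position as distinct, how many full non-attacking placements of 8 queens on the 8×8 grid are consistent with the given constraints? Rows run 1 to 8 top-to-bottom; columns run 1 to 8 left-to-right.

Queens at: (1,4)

18

Branch on row 2: col 1 → 2; col 2 → 6; col 6 → 3; col 7 → 4; col 8 → 3.
Sum: 2 + 6 + 3 + 4 + 3 = 18.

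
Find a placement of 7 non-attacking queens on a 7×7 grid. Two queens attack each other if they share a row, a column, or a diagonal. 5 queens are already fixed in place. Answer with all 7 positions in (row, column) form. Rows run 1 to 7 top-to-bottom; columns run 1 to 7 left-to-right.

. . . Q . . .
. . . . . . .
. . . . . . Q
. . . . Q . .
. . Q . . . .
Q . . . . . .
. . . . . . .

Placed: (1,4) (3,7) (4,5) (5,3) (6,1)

Row 2: attacked by (1,4)→{3,4,5}; (3,7)→{6,7}; (4,5)→{3,5,7}; (5,3)→{3,6}; (6,1)→{1,5}. Safe: 2. Place at column 2.
Row 7: attacked by (1,4)→{4}; (2,2)→{2,7}; (3,7)→{3,7}; (4,5)→{2,5}; (5,3)→{1,3,5}; (6,1)→{1,2}. Safe: 6. Place at column 6.
Columns [4, 2, 7, 5, 3, 1, 6], r−c [-3, 0, -4, -1, 2, 5, 1], r+c [5, 4, 10, 9, 8, 7, 13] are all distinct, so no two queens attack.

(1,4) (2,2) (3,7) (4,5) (5,3) (6,1) (7,6)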